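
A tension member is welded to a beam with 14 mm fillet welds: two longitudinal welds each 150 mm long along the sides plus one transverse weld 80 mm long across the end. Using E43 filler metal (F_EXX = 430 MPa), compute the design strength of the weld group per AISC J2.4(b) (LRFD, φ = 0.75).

t_e = 0.707 × 14 = 9.898 mm.
R_nwl = 0.6 × 430 × 9.898 × 300 × 10⁻³ = 766.1 kN (longitudinal, 2 welds).
R_nwt = 0.6 × 430 × 9.898 × 80 × 10⁻³ = 204.3 kN (transverse, base value).
(i) R_nwl + R_nwt = 970.4 kN; (ii) 0.85 R_nwl + 1.5 R_nwt = 957.6 kN.
R_n = max = 970.4 kN [governs: (i)]; φR_n = 727.8 kN.

φR_n ≈ 728 kN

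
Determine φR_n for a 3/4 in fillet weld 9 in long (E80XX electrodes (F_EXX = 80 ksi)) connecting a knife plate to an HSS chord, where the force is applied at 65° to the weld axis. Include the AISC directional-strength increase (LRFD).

φR_n ≈ 246 kip

t_e = 0.707 × 0.75 = 0.5302 in; A_we = 0.5302 × 9 = 4.772 in².
Directional factor: 1.0 + 0.5 sin^1.5(65°) = 1.431.
F_nw = 0.6 × 80 × 1.431 = 68.71 ksi.
φR_n = 0.75 × 68.71 × 4.772 = 245.9 kip.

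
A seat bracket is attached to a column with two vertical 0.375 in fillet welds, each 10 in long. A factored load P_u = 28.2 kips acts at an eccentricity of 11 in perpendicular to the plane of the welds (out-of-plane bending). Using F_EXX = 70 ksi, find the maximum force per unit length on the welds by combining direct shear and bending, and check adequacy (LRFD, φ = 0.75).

L_w = 2 × 10 = 20 in; section modulus (unit throat) S = 2 × L²/6 = 33.33 in².
Direct shear f_v = P/L_w = 28.2/20 = 1.41 kip/in.
Moment M = P × e = 28.2 × 11 = 310.2 kip·in; bending f_b = M/S = 9.306 kip/in.
f_max = √(f_v² + f_b²) = √(1.41² + 9.306²) = 9.412 kip/in.
φr_n = 0.75 × 0.6 × 70 × (0.707 × 0.375) = 8.351 kip/in → NOT adequate.

f_max ≈ 9.41 kip/in; NOT adequate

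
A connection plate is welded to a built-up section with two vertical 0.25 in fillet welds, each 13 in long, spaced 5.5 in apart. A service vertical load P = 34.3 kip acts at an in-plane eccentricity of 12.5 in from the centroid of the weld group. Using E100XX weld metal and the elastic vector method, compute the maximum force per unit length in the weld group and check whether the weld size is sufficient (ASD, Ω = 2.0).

f_max ≈ 6.01 kip/in; NOT adequate

E100XX → F_EXX = 100 ksi.
Total weld length L_w = 26 in. Treat welds as unit-width lines.
Polar moment about centroid: J = 2[d³/12 + d(b/2)²] = 2[13³/12 + 13×2.75²] = 562.8 in³.
Direct shear f_v = P/L_w = 34.3 / 26 = 1.319 kip/in (vertical).
Torsion M = P·e = 34.3 × 12.5 = 428.75 kip·in.
Critical point at (x, y) = (2.75, 6.5) from centroid. f_tx = M·y/J = 4.952 kip/in; f_ty = M·x/J = 2.095 kip/in.
Resultant f_max = √[f_tx² + (f_v + f_ty)²] = √[4.952² + (1.319 + 2.095)²] = 6.015 kip/in.
Capacity per unit length: r_n/Ω = (1/2.0) × 0.6 × 100 × (0.707 × 0.25) = 5.302 kip/in.
6.015 > 5.302 → NOT adequate.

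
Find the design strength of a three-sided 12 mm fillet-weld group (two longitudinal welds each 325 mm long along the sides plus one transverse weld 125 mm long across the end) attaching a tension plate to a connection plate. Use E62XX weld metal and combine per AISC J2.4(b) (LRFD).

E62XX → F_EXX = 620 MPa.
t_e = 0.707 × 12 = 8.484 mm.
R_nwl = 0.6 × 620 × 8.484 × 650 × 10⁻³ = 2051 kN (longitudinal, 2 welds).
R_nwt = 0.6 × 620 × 8.484 × 125 × 10⁻³ = 394.5 kN (transverse, base value).
(i) R_nwl + R_nwt = 2446 kN; (ii) 0.85 R_nwl + 1.5 R_nwt = 2335 kN.
R_n = max = 2446 kN [governs: (i)]; φR_n = 1834 kN.

φR_n ≈ 1830 kN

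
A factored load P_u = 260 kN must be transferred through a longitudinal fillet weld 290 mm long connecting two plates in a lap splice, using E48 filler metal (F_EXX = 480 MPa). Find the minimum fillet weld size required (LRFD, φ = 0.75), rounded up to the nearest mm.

Total weld length L = 290 mm.
Required throat t_e = P_u / (φ × 0.6 F_EXX × L) = 260 / (0.75 × 0.6 × 480 × 290 × 10⁻³) = 4.151 mm.
Required leg w = t_e / 0.707 = 5.871 mm → use 6 mm.

w = 6 mm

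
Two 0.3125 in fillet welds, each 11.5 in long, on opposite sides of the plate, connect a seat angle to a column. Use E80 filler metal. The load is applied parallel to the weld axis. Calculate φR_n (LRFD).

E80XX → F_EXX = 80 ksi.
Effective throat t_e = 0.707 × 0.3125 = 0.2209 in.
Total length L = 23 in; A_we = 0.2209 × 23 = 5.082 in².
F_nw = 0.6 F_EXX = 0.6 × 80 = 48 ksi.
φR_n = 0.75 × 48 × 5.082 = 182.9 kip.

φR_n ≈ 183 kip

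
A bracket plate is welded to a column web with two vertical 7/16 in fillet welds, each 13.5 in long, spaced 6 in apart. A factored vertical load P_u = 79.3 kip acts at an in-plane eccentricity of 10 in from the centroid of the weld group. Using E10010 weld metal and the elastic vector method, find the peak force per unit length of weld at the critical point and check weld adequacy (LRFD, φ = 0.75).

E100XX → F_EXX = 100 ksi.
Total weld length L_w = 27 in. Treat welds as unit-width lines.
Polar moment about centroid: J = 2[d³/12 + d(b/2)²] = 2[13.5³/12 + 13.5×3²] = 653.1 in³.
Direct shear f_v = P/L_w = 79.3 / 27 = 2.937 kip/in (vertical).
Torsion M = P·e = 79.3 × 10 = 793 kip·in.
Critical point at (x, y) = (3, 6.75) from centroid. f_tx = M·y/J = 8.196 kip/in; f_ty = M·x/J = 3.643 kip/in.
Resultant f_max = √[f_tx² + (f_v + f_ty)²] = √[8.196² + (2.937 + 3.643)²] = 10.51 kip/in.
Capacity per unit length: φr_n = 0.75 × 0.6 × 100 × (0.707 × 0.4375) = 13.92 kip/in.
10.51 ≤ 13.92 → adequate.

f_max ≈ 10.5 kip/in; adequate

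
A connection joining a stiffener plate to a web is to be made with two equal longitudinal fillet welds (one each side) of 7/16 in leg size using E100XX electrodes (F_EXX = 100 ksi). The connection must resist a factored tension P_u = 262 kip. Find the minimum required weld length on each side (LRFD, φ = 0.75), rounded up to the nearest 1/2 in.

Throat t_e = 0.707 × 0.4375 = 0.3093 in.
φr_n = 0.75 × 0.6 × 100 × 0.3093 = 13.92 kip/in.
L_req = P_u / φr_n = 262 / 13.92 = 18.82 in total.
Per side: 18.82 / 2 = 9.412 in.
Round up → use L = 9.5 in on each side.

L = 9.5 in on each side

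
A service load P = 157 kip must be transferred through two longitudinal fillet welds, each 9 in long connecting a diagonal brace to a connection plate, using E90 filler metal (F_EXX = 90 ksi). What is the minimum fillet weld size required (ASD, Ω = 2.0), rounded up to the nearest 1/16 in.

w = 1/2 in

Total weld length L = 18 in.
Required throat t_e = P × Ω / (0.6 F_EXX × L) = 157 × 2.0 / (0.6 × 90 × 18) = 0.323 in.
Required leg w = t_e / 0.707 = 0.4569 in → use 1/2 in.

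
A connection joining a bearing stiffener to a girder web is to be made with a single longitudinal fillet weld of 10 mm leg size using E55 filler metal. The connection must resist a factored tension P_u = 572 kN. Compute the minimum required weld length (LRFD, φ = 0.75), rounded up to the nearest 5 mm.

E55XX → F_EXX = 550 MPa.
Throat t_e = 0.707 × 10 = 7.07 mm.
φr_n = 0.75 × 0.6 × 550 × 7.07 × 10⁻³ = 1.75 kN/mm.
L_req = P_u / φr_n = 572 / 1.75 = 326.9 mm total.
Round up → use L = 330 mm.

L = 330 mm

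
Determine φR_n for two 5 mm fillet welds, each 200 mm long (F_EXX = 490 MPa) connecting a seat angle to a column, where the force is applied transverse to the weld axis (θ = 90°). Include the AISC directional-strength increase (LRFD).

t_e = 0.707 × 5 = 3.535 mm; A_we = 3.535 × 400 = 1414 mm².
Directional factor: 1.0 + 0.5 sin^1.5(90°) = 1.5.
F_nw = 0.6 × 490 × 1.5 = 441 MPa.
φR_n = 0.75 × 441 × 1414 × 10⁻³ = 467.7 kN.

φR_n ≈ 468 kN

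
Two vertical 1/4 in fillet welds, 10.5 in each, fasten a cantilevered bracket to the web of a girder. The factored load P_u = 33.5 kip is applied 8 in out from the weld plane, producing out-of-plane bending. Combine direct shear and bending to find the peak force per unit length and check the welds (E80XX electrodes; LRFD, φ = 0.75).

f_max ≈ 7.46 kip/in; NOT adequate

E80XX → F_EXX = 80 ksi.
L_w = 2 × 10.5 = 21 in; section modulus (unit throat) S = 2 × L²/6 = 36.75 in².
Direct shear f_v = P/L_w = 33.5/21 = 1.595 kip/in.
Moment M = P × e = 33.5 × 8 = 268 kip·in; bending f_b = M/S = 7.293 kip/in.
f_max = √(f_v² + f_b²) = √(1.595² + 7.293²) = 7.465 kip/in.
φr_n = 0.75 × 0.6 × 80 × (0.707 × 0.25) = 6.363 kip/in → NOT adequate.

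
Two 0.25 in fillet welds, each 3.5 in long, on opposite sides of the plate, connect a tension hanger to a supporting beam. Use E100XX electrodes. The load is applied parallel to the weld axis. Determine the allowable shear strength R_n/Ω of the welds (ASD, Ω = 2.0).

E100XX → F_EXX = 100 ksi.
Effective throat t_e = 0.707 × 0.25 = 0.1767 in.
Total length L = 7 in; A_we = 0.1767 × 7 = 1.237 in².
F_nw = 0.6 F_EXX = 0.6 × 100 = 60 ksi.
R_n = 60 × 1.237 = 74.23 kip; R_n/Ω = 74.23/2.0 = 37.12 kip.

R_n/Ω ≈ 37.1 kip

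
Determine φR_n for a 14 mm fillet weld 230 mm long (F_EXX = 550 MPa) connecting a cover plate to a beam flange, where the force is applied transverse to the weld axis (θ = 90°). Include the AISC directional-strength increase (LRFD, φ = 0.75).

φR_n ≈ 845 kN

t_e = 0.707 × 14 = 9.898 mm; A_we = 9.898 × 230 = 2277 mm².
Directional factor: 1.0 + 0.5 sin^1.5(90°) = 1.5.
F_nw = 0.6 × 550 × 1.5 = 495 MPa.
φR_n = 0.75 × 495 × 2277 × 10⁻³ = 845.2 kN.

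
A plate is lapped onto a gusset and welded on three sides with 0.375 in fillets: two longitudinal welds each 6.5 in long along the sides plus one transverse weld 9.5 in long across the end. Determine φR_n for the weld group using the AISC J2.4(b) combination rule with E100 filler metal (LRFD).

φR_n ≈ 302 kip

E100XX → F_EXX = 100 ksi.
t_e = 0.707 × 0.375 = 0.2651 in.
R_nwl = 0.6 × 100 × 0.2651 × 13 = 206.8 kip (longitudinal, 2 welds).
R_nwt = 0.6 × 100 × 0.2651 × 9.5 = 151.1 kip (transverse, base value).
(i) R_nwl + R_nwt = 357.9 kip; (ii) 0.85 R_nwl + 1.5 R_nwt = 402.5 kip.
R_n = max = 402.5 kip [governs: (ii)]; φR_n = 301.8 kip.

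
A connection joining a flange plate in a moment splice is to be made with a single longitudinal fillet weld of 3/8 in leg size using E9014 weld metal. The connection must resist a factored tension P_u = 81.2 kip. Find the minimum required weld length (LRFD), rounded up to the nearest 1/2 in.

L = 8 in

E90XX → F_EXX = 90 ksi.
Throat t_e = 0.707 × 0.375 = 0.2651 in.
φr_n = 0.75 × 0.6 × 90 × 0.2651 = 10.74 kip/in.
L_req = P_u / φr_n = 81.2 / 10.74 = 7.562 in total.
Round up → use L = 8 in.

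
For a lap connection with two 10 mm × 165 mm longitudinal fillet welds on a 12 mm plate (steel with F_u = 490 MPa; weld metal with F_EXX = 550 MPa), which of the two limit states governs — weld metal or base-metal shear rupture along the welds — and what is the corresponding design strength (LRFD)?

t_e = 0.707 × 10 = 7.07 mm; L = 330 mm.
Weld metal: φR_n = 0.75 × 0.6 × 550 × 7.07 × 330 × 10⁻³ = 577.4 kN.
Base metal (shear rupture): φR_n = 0.75 × 0.6 × 490 × 12 × 330 × 10⁻³ = 873.2 kN.
Governing: weld metal.

φR_n ≈ 577 kN (weld metal governs)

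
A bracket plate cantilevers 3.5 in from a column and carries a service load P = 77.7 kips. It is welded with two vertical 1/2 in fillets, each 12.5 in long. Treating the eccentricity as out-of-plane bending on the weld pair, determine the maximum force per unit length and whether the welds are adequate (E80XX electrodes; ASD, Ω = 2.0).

f_max ≈ 6.08 kip/in; adequate

E80XX → F_EXX = 80 ksi.
L_w = 2 × 12.5 = 25 in; section modulus (unit throat) S = 2 × L²/6 = 52.08 in².
Direct shear f_v = P/L_w = 77.7/25 = 3.108 kip/in.
Moment M = P × e = 77.7 × 3.5 = 271.95 kip·in; bending f_b = M/S = 5.221 kip/in.
f_max = √(f_v² + f_b²) = √(3.108² + 5.221²) = 6.076 kip/in.
r_n/Ω = (1/2.0) × 0.6 × 80 × (0.707 × 0.5) = 8.484 kip/in → adequate.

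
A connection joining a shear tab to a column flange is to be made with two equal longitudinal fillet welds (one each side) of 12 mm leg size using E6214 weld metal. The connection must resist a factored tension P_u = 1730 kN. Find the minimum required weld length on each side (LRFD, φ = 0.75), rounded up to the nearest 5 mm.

L = 370 mm on each side

E62XX → F_EXX = 620 MPa.
Throat t_e = 0.707 × 12 = 8.484 mm.
φr_n = 0.75 × 0.6 × 620 × 8.484 × 10⁻³ = 2.367 kN/mm.
L_req = P_u / φr_n = 1730 / 2.367 = 730.9 mm total.
Per side: 730.9 / 2 = 365.4 mm.
Round up → use L = 370 mm on each side.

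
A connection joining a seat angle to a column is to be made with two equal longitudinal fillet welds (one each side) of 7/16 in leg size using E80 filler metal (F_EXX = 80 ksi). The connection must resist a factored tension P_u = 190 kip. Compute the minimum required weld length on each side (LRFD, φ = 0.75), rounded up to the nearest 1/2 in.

L = 9 in on each side

Throat t_e = 0.707 × 0.4375 = 0.3093 in.
φr_n = 0.75 × 0.6 × 80 × 0.3093 = 11.14 kip/in.
L_req = P_u / φr_n = 190 / 11.14 = 17.06 in total.
Per side: 17.06 / 2 = 8.531 in.
Round up → use L = 9 in on each side.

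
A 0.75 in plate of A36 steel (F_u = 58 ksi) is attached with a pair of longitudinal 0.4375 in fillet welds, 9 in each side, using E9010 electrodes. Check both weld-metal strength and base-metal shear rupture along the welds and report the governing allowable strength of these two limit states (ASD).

R_n/Ω ≈ 150 kips (weld metal governs)

E90XX → F_EXX = 90 ksi.
t_e = 0.707 × 0.4375 = 0.3093 in; L = 18 in.
Weld metal: R_n/Ω = (1/2.0) × 0.6 × 90 × 0.3093 × 18 = 150.3 kips.
Base metal (shear rupture): R_n/Ω = (1/2.0) × 0.6 × 58 × 0.75 × 18 = 234.9 kips.
Governing: weld metal.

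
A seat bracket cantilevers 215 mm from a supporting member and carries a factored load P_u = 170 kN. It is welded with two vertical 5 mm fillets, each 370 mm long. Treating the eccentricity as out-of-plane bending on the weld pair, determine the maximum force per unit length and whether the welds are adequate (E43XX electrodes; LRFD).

f_max ≈ 833 N/mm; NOT adequate

E43XX → F_EXX = 430 MPa.
L_w = 2 × 370 = 740 mm; section modulus (unit throat) S = 2 × L²/6 = 45630 mm².
Direct shear f_v = P/L_w = 170×10³/740 = 229.7 N/mm.
Moment M = P × e = 170×10³ × 215 = 36550000 N·mm; bending f_b = M/S = 800.9 N/mm.
f_max = √(f_v² + f_b²) = √(229.7² + 800.9²) = 833.2 N/mm.
φr_n = 0.75 × 0.6 × 430 × (0.707 × 5) = 684 N/mm → NOT adequate.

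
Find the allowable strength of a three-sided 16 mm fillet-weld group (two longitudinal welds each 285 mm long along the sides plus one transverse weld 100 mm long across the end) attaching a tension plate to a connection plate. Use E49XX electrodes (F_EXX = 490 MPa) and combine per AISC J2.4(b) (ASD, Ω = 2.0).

R_n/Ω ≈ 1110 kN

t_e = 0.707 × 16 = 11.31 mm.
R_nwl = 0.6 × 490 × 11.31 × 570 × 10⁻³ = 1896 kN (longitudinal, 2 welds).
R_nwt = 0.6 × 490 × 11.31 × 100 × 10⁻³ = 332.6 kN (transverse, base value).
(i) R_nwl + R_nwt = 2228 kN; (ii) 0.85 R_nwl + 1.5 R_nwt = 2110 kN.
R_n = max = 2228 kN [governs: (i)]; R_n/Ω = 1114 kN.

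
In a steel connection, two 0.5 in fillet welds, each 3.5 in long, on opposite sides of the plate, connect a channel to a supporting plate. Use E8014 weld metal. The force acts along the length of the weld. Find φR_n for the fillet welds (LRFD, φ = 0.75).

E80XX → F_EXX = 80 ksi.
Effective throat t_e = 0.707 × 0.5 = 0.3535 in.
Total length L = 7 in; A_we = 0.3535 × 7 = 2.474 in².
F_nw = 0.6 F_EXX = 0.6 × 80 = 48 ksi.
φR_n = 0.75 × 48 × 2.474 = 89.08 kips.

φR_n ≈ 89.1 kips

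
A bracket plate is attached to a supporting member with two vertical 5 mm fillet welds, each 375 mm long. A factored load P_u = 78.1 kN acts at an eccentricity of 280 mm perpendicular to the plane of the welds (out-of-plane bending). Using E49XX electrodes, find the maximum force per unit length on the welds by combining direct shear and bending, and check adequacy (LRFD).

E49XX → F_EXX = 490 MPa.
L_w = 2 × 375 = 750 mm; section modulus (unit throat) S = 2 × L²/6 = 46880 mm².
Direct shear f_v = P/L_w = 78.1×10³/750 = 104.1 N/mm.
Moment M = P × e = 78.1×10³ × 280 = 21868000 N·mm; bending f_b = M/S = 466.5 N/mm.
f_max = √(f_v² + f_b²) = √(104.1² + 466.5²) = 478 N/mm.
φr_n = 0.75 × 0.6 × 490 × (0.707 × 5) = 779.5 N/mm → adequate.

f_max ≈ 478 N/mm; adequate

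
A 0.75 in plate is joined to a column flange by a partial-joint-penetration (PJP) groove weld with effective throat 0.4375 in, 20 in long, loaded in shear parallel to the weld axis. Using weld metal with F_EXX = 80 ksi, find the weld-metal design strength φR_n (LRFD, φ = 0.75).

Effective throat (given) t_e = 0.4375 in.
A_we = 0.4375 × 20 = 8.75 in².
F_nw = 0.6 F_EXX = 48 ksi.
φR_n = 0.75 × 48 × 8.75 = 315 kips.

φR_n ≈ 315 kips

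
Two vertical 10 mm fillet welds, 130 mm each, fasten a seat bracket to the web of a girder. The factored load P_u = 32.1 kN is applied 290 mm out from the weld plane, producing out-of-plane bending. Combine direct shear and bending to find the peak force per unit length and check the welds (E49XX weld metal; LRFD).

E49XX → F_EXX = 490 MPa.
L_w = 2 × 130 = 260 mm; section modulus (unit throat) S = 2 × L²/6 = 5633 mm².
Direct shear f_v = P/L_w = 32.1×10³/260 = 123.5 N/mm.
Moment M = P × e = 32.1×10³ × 290 = 9309000 N·mm; bending f_b = M/S = 1652 N/mm.
f_max = √(f_v² + f_b²) = √(123.5² + 1652²) = 1657 N/mm.
φr_n = 0.75 × 0.6 × 490 × (0.707 × 10) = 1559 N/mm → NOT adequate.

f_max ≈ 1660 N/mm; NOT adequate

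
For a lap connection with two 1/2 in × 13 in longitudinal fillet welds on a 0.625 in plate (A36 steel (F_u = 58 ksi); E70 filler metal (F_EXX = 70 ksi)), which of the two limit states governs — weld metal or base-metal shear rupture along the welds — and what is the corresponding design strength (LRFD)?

t_e = 0.707 × 0.5 = 0.3535 in; L = 26 in.
Weld metal: φR_n = 0.75 × 0.6 × 70 × 0.3535 × 26 = 289.5 kip.
Base metal (shear rupture): φR_n = 0.75 × 0.6 × 58 × 0.625 × 26 = 424.1 kip.
Governing: weld metal.

φR_n ≈ 290 kip (weld metal governs)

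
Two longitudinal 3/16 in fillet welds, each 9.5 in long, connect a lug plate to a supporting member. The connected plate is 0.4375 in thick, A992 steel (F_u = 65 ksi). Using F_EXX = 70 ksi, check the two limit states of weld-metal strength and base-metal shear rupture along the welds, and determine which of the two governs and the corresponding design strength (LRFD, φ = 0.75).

t_e = 0.707 × 0.1875 = 0.1326 in; L = 19 in.
Weld metal: φR_n = 0.75 × 0.6 × 70 × 0.1326 × 19 = 79.34 kips.
Base metal (shear rupture): φR_n = 0.75 × 0.6 × 65 × 0.4375 × 19 = 243.1 kips.
Governing: weld metal.

φR_n ≈ 79.3 kips (weld metal governs)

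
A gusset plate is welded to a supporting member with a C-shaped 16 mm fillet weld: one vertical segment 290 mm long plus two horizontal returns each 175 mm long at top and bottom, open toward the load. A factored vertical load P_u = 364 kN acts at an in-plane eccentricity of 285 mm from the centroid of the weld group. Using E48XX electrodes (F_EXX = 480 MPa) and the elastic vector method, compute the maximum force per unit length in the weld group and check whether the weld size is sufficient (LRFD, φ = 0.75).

f_max ≈ 2160 N/mm; adequate

Total weld length L_w = 640 mm. Treat welds as unit-width lines.
Centroid: x̄ = 2×175×87.5 / 640 = 47.85 mm from the vertical weld.
Polar moment about centroid: J = I_x + I_y = [290³/12 + 2×175×145²] + [290×47.85² + 2(175³/12 + 175×39.65²)] = 11500000 mm³.
Direct shear f_v = P/L_w = 364×10³ / 640 = 568.8 N/mm (vertical).
Torsion M = P·e = 364×10³ × 285 = 103740000 N·mm.
Critical point at (x, y) = (127.1, 145) from centroid. f_tx = M·y/J = 1308 N/mm; f_ty = M·x/J = 1147 N/mm.
Resultant f_max = √[f_tx² + (f_v + f_ty)²] = √[1308² + (568.8 + 1147)²] = 2158 N/mm.
Capacity per unit length: φr_n = 0.75 × 0.6 × 480 × (0.707 × 16) = 2443 N/mm.
2158 ≤ 2443 → adequate.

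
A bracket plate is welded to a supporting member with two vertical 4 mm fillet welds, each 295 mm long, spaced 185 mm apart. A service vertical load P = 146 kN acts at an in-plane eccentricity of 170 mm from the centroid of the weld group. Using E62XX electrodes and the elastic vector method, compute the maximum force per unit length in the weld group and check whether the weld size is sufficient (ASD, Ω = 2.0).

E62XX → F_EXX = 620 MPa.
Total weld length L_w = 590 mm. Treat welds as unit-width lines.
Polar moment about centroid: J = 2[d³/12 + d(b/2)²] = 2[295³/12 + 295×92.5²] = 9327000 mm³.
Direct shear f_v = P/L_w = 146×10³ / 590 = 247.5 N/mm (vertical).
Torsion M = P·e = 146×10³ × 170 = 24820000 N·mm.
Critical point at (x, y) = (92.5, 147.5) from centroid. f_tx = M·y/J = 392.5 N/mm; f_ty = M·x/J = 246.2 N/mm.
Resultant f_max = √[f_tx² + (f_v + f_ty)²] = √[392.5² + (247.5 + 246.2)²] = 630.6 N/mm.
Capacity per unit length: r_n/Ω = (1/2.0) × 0.6 × 620 × (0.707 × 4) = 526 N/mm.
630.6 > 526 → NOT adequate.

f_max ≈ 631 N/mm; NOT adequate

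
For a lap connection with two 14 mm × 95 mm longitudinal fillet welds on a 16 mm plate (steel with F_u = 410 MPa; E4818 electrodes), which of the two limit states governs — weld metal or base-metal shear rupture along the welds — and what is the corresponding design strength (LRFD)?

φR_n ≈ 406 kN (weld metal governs)

E48XX → F_EXX = 480 MPa.
t_e = 0.707 × 14 = 9.898 mm; L = 190 mm.
Weld metal: φR_n = 0.75 × 0.6 × 480 × 9.898 × 190 × 10⁻³ = 406.2 kN.
Base metal (shear rupture): φR_n = 0.75 × 0.6 × 410 × 16 × 190 × 10⁻³ = 560.9 kN.
Governing: weld metal.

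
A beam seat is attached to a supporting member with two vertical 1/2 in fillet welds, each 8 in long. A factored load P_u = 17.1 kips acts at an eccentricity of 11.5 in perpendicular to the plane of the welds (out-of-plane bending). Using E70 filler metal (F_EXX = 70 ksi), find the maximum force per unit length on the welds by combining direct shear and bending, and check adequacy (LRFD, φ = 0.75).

L_w = 2 × 8 = 16 in; section modulus (unit throat) S = 2 × L²/6 = 21.33 in².
Direct shear f_v = P/L_w = 17.1/16 = 1.069 kip/in.
Moment M = P × e = 17.1 × 11.5 = 196.65 kip·in; bending f_b = M/S = 9.218 kip/in.
f_max = √(f_v² + f_b²) = √(1.069² + 9.218²) = 9.28 kip/in.
φr_n = 0.75 × 0.6 × 70 × (0.707 × 0.5) = 11.14 kip/in → adequate.

f_max ≈ 9.28 kip/in; adequate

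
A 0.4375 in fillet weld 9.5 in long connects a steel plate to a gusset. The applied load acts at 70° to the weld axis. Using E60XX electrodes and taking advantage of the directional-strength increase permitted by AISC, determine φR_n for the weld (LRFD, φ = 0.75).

E60XX → F_EXX = 60 ksi.
t_e = 0.707 × 0.4375 = 0.3093 in; A_we = 0.3093 × 9.5 = 2.938 in².
Directional factor: 1.0 + 0.5 sin^1.5(70°) = 1.455.
F_nw = 0.6 × 60 × 1.455 = 52.4 ksi.
φR_n = 0.75 × 52.4 × 2.938 = 115.5 kips.

φR_n ≈ 115 kips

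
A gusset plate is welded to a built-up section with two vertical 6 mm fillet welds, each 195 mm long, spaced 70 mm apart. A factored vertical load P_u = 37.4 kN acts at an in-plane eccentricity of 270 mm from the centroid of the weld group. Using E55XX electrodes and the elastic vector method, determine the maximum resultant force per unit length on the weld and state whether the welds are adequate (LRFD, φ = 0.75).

E55XX → F_EXX = 550 MPa.
Total weld length L_w = 390 mm. Treat welds as unit-width lines.
Polar moment about centroid: J = 2[d³/12 + d(b/2)²] = 2[195³/12 + 195×35²] = 1714000 mm³.
Direct shear f_v = P/L_w = 37.4×10³ / 390 = 95.9 N/mm (vertical).
Torsion M = P·e = 37.4×10³ × 270 = 10098000 N·mm.
Critical point at (x, y) = (35, 97.5) from centroid. f_tx = M·y/J = 574.6 N/mm; f_ty = M·x/J = 206.3 N/mm.
Resultant f_max = √[f_tx² + (f_v + f_ty)²] = √[574.6² + (95.9 + 206.3)²] = 649.2 N/mm.
Capacity per unit length: φr_n = 0.75 × 0.6 × 550 × (0.707 × 6) = 1050 N/mm.
649.2 ≤ 1050 → adequate.

f_max ≈ 649 N/mm; adequate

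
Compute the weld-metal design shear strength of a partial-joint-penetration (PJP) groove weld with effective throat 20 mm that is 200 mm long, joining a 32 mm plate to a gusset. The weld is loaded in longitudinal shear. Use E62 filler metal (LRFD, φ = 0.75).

E62XX → F_EXX = 620 MPa.
Effective throat (given) t_e = 20 mm.
A_we = 20 × 200 = 4000 mm².
F_nw = 0.6 F_EXX = 372 MPa.
φR_n = 0.75 × 372 × 4000 × 10⁻³ = 1116 kN.

φR_n ≈ 1120 kN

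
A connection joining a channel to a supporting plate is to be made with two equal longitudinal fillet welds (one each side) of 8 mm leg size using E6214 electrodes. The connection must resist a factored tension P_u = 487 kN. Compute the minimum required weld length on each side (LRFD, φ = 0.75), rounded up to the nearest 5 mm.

E62XX → F_EXX = 620 MPa.
Throat t_e = 0.707 × 8 = 5.656 mm.
φr_n = 0.75 × 0.6 × 620 × 5.656 × 10⁻³ = 1.578 kN/mm.
L_req = P_u / φr_n = 487 / 1.578 = 308.6 mm total.
Per side: 308.6 / 2 = 154.3 mm.
Round up → use L = 155 mm on each side.

L = 155 mm on each side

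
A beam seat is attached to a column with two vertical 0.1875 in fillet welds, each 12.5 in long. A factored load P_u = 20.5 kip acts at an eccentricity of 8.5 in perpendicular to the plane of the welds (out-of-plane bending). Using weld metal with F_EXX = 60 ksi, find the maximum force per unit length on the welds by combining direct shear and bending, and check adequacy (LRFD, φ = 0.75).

L_w = 2 × 12.5 = 25 in; section modulus (unit throat) S = 2 × L²/6 = 52.08 in².
Direct shear f_v = P/L_w = 20.5/25 = 0.82 kip/in.
Moment M = P × e = 20.5 × 8.5 = 174.25 kip·in; bending f_b = M/S = 3.346 kip/in.
f_max = √(f_v² + f_b²) = √(0.82² + 3.346²) = 3.445 kip/in.
φr_n = 0.75 × 0.6 × 60 × (0.707 × 0.1875) = 3.579 kip/in → adequate.

f_max ≈ 3.44 kip/in; adequate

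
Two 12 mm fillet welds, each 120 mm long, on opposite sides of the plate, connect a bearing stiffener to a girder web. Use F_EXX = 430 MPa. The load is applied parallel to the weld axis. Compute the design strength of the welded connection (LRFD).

φR_n ≈ 394 kN

Effective throat t_e = 0.707 × 12 = 8.484 mm.
Total length L = 240 mm; A_we = 8.484 × 240 = 2036 mm².
F_nw = 0.6 F_EXX = 0.6 × 430 = 258 MPa.
φR_n = 0.75 × 258 × 2036 × 10⁻³ = 394 kN.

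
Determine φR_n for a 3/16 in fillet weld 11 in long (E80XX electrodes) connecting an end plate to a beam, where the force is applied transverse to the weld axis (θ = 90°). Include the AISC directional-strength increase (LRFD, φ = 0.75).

φR_n ≈ 78.7 kips

E80XX → F_EXX = 80 ksi.
t_e = 0.707 × 0.1875 = 0.1326 in; A_we = 0.1326 × 11 = 1.458 in².
Directional factor: 1.0 + 0.5 sin^1.5(90°) = 1.5.
F_nw = 0.6 × 80 × 1.5 = 72 ksi.
φR_n = 0.75 × 72 × 1.458 = 78.74 kips.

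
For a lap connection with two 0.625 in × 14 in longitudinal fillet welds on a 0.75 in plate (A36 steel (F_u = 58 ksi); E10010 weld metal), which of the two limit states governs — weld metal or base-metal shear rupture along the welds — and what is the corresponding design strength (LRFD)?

E100XX → F_EXX = 100 ksi.
t_e = 0.707 × 0.625 = 0.4419 in; L = 28 in.
Weld metal: φR_n = 0.75 × 0.6 × 100 × 0.4419 × 28 = 556.8 kips.
Base metal (shear rupture): φR_n = 0.75 × 0.6 × 58 × 0.75 × 28 = 548.1 kips.
Governing: base-metal shear rupture.

φR_n ≈ 548 kips (base-metal shear rupture governs)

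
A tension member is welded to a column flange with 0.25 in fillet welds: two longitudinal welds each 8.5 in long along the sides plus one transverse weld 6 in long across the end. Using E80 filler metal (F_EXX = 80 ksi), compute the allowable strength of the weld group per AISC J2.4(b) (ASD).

R_n/Ω ≈ 99.5 kips

t_e = 0.707 × 0.25 = 0.1767 in.
R_nwl = 0.6 × 80 × 0.1767 × 17 = 144.2 kips (longitudinal, 2 welds).
R_nwt = 0.6 × 80 × 0.1767 × 6 = 50.9 kips (transverse, base value).
(i) R_nwl + R_nwt = 195.1 kips; (ii) 0.85 R_nwl + 1.5 R_nwt = 198.9 kips.
R_n = max = 198.9 kips [governs: (ii)]; R_n/Ω = 99.47 kips.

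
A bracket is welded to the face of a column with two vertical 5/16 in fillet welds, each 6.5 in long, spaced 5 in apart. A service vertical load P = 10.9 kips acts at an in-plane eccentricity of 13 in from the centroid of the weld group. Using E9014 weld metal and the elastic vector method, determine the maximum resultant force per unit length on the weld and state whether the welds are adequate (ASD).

f_max ≈ 5.13 kip/in; adequate

E90XX → F_EXX = 90 ksi.
Total weld length L_w = 13 in. Treat welds as unit-width lines.
Polar moment about centroid: J = 2[d³/12 + d(b/2)²] = 2[6.5³/12 + 6.5×2.5²] = 127 in³.
Direct shear f_v = P/L_w = 10.9 / 13 = 0.8385 kip/in (vertical).
Torsion M = P·e = 10.9 × 13 = 141.7 kip·in.
Critical point at (x, y) = (2.5, 3.25) from centroid. f_tx = M·y/J = 3.626 kip/in; f_ty = M·x/J = 2.789 kip/in.
Resultant f_max = √[f_tx² + (f_v + f_ty)²] = √[3.626² + (0.8385 + 2.789)²] = 5.129 kip/in.
Capacity per unit length: r_n/Ω = (1/2.0) × 0.6 × 90 × (0.707 × 0.3125) = 5.965 kip/in.
5.129 ≤ 5.965 → adequate.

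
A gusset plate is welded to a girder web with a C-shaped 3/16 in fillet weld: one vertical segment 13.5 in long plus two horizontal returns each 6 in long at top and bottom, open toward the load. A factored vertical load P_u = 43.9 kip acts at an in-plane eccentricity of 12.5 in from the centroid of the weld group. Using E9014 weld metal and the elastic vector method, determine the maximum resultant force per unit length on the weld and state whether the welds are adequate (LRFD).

f_max ≈ 6.43 kip/in; NOT adequate

E90XX → F_EXX = 90 ksi.
Total weld length L_w = 25.5 in. Treat welds as unit-width lines.
Centroid: x̄ = 2×6×3 / 25.5 = 1.412 in from the vertical weld.
Polar moment about centroid: J = I_x + I_y = [13.5³/12 + 2×6×6.75²] + [13.5×1.412² + 2(6³/12 + 6×1.588²)] = 845 in³.
Direct shear f_v = P/L_w = 43.9 / 25.5 = 1.722 kip/in (vertical).
Torsion M = P·e = 43.9 × 12.5 = 548.75 kip·in.
Critical point at (x, y) = (4.588, 6.75) from centroid. f_tx = M·y/J = 4.384 kip/in; f_ty = M·x/J = 2.98 kip/in.
Resultant f_max = √[f_tx² + (f_v + f_ty)²] = √[4.384² + (1.722 + 2.98)²] = 6.428 kip/in.
Capacity per unit length: φr_n = 0.75 × 0.6 × 90 × (0.707 × 0.1875) = 5.369 kip/in.
6.428 > 5.369 → NOT adequate.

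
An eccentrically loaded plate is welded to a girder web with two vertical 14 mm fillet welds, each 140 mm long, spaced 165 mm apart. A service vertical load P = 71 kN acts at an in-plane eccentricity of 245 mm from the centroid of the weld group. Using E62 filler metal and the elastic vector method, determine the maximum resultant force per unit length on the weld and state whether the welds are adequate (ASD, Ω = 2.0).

f_max ≈ 1000 N/mm; adequate

E62XX → F_EXX = 620 MPa.
Total weld length L_w = 280 mm. Treat welds as unit-width lines.
Polar moment about centroid: J = 2[d³/12 + d(b/2)²] = 2[140³/12 + 140×82.5²] = 2363000 mm³.
Direct shear f_v = P/L_w = 71×10³ / 280 = 253.6 N/mm (vertical).
Torsion M = P·e = 71×10³ × 245 = 17395000 N·mm.
Critical point at (x, y) = (82.5, 70) from centroid. f_tx = M·y/J = 515.3 N/mm; f_ty = M·x/J = 607.3 N/mm.
Resultant f_max = √[f_tx² + (f_v + f_ty)²] = √[515.3² + (253.6 + 607.3)²] = 1003 N/mm.
Capacity per unit length: r_n/Ω = (1/2.0) × 0.6 × 620 × (0.707 × 14) = 1841 N/mm.
1003 ≤ 1841 → adequate.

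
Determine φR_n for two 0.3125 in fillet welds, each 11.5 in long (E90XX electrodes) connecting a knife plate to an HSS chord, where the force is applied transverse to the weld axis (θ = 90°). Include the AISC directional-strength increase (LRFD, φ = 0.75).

φR_n ≈ 309 kips

E90XX → F_EXX = 90 ksi.
t_e = 0.707 × 0.3125 = 0.2209 in; A_we = 0.2209 × 23 = 5.082 in².
Directional factor: 1.0 + 0.5 sin^1.5(90°) = 1.5.
F_nw = 0.6 × 90 × 1.5 = 81 ksi.
φR_n = 0.75 × 81 × 5.082 = 308.7 kips.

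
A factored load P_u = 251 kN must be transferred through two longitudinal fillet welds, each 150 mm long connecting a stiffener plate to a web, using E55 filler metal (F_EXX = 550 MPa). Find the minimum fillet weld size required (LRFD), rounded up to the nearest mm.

Total weld length L = 300 mm.
Required throat t_e = P_u / (φ × 0.6 F_EXX × L) = 251 / (0.75 × 0.6 × 550 × 300 × 10⁻³) = 3.38 mm.
Required leg w = t_e / 0.707 = 4.781 mm → use 5 mm.

w = 5 mm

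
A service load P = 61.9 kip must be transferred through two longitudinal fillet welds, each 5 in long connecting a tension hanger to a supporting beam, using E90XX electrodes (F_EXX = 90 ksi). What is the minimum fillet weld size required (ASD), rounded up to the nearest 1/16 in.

w = 3/8 in

Total weld length L = 10 in.
Required throat t_e = P × Ω / (0.6 F_EXX × L) = 61.9 × 2.0 / (0.6 × 90 × 10) = 0.2293 in.
Required leg w = t_e / 0.707 = 0.3243 in → use 3/8 in.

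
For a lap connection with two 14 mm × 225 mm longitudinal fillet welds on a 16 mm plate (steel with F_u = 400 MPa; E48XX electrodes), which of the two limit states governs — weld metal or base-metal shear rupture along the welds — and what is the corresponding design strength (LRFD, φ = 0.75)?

E48XX → F_EXX = 480 MPa.
t_e = 0.707 × 14 = 9.898 mm; L = 450 mm.
Weld metal: φR_n = 0.75 × 0.6 × 480 × 9.898 × 450 × 10⁻³ = 962.1 kN.
Base metal (shear rupture): φR_n = 0.75 × 0.6 × 400 × 16 × 450 × 10⁻³ = 1296 kN.
Governing: weld metal.

φR_n ≈ 962 kN (weld metal governs)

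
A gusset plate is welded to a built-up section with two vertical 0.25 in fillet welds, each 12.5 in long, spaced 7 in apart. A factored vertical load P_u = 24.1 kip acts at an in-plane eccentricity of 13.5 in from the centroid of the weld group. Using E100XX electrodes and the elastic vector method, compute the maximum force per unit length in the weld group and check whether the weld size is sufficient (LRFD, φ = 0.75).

f_max ≈ 4.24 kip/in; adequate

E100XX → F_EXX = 100 ksi.
Total weld length L_w = 25 in. Treat welds as unit-width lines.
Polar moment about centroid: J = 2[d³/12 + d(b/2)²] = 2[12.5³/12 + 12.5×3.5²] = 631.8 in³.
Direct shear f_v = P/L_w = 24.1 / 25 = 0.964 kip/in (vertical).
Torsion M = P·e = 24.1 × 13.5 = 325.35 kip·in.
Critical point at (x, y) = (3.5, 6.25) from centroid. f_tx = M·y/J = 3.219 kip/in; f_ty = M·x/J = 1.802 kip/in.
Resultant f_max = √[f_tx² + (f_v + f_ty)²] = √[3.219² + (0.964 + 1.802)²] = 4.244 kip/in.
Capacity per unit length: φr_n = 0.75 × 0.6 × 100 × (0.707 × 0.25) = 7.954 kip/in.
4.244 ≤ 7.954 → adequate.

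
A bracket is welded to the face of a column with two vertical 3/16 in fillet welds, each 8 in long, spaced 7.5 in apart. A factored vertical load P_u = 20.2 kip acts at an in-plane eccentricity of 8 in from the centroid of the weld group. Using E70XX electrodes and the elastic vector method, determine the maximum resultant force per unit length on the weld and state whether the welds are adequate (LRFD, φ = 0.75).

E70XX → F_EXX = 70 ksi.
Total weld length L_w = 16 in. Treat welds as unit-width lines.
Polar moment about centroid: J = 2[d³/12 + d(b/2)²] = 2[8³/12 + 8×3.75²] = 310.3 in³.
Direct shear f_v = P/L_w = 20.2 / 16 = 1.262 kip/in (vertical).
Torsion M = P·e = 20.2 × 8 = 161.6 kip·in.
Critical point at (x, y) = (3.75, 4) from centroid. f_tx = M·y/J = 2.083 kip/in; f_ty = M·x/J = 1.953 kip/in.
Resultant f_max = √[f_tx² + (f_v + f_ty)²] = √[2.083² + (1.262 + 1.953)²] = 3.831 kip/in.
Capacity per unit length: φr_n = 0.75 × 0.6 × 70 × (0.707 × 0.1875) = 4.176 kip/in.
3.831 ≤ 4.176 → adequate.

f_max ≈ 3.83 kip/in; adequate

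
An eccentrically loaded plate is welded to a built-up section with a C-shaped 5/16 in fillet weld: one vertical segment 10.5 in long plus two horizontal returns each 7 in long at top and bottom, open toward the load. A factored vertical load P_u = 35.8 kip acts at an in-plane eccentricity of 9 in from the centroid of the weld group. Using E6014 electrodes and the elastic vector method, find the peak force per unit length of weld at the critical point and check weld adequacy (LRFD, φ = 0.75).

E60XX → F_EXX = 60 ksi.
Total weld length L_w = 24.5 in. Treat welds as unit-width lines.
Centroid: x̄ = 2×7×3.5 / 24.5 = 2 in from the vertical weld.
Polar moment about centroid: J = I_x + I_y = [10.5³/12 + 2×7×5.25²] + [10.5×2² + 2(7³/12 + 7×1.5²)] = 613 in³.
Direct shear f_v = P/L_w = 35.8 / 24.5 = 1.461 kip/in (vertical).
Torsion M = P·e = 35.8 × 9 = 322.2 kip·in.
Critical point at (x, y) = (5, 5.25) from centroid. f_tx = M·y/J = 2.759 kip/in; f_ty = M·x/J = 2.628 kip/in.
Resultant f_max = √[f_tx² + (f_v + f_ty)²] = √[2.759² + (1.461 + 2.628)²] = 4.933 kip/in.
Capacity per unit length: φr_n = 0.75 × 0.6 × 60 × (0.707 × 0.3125) = 5.965 kip/in.
4.933 ≤ 5.965 → adequate.

f_max ≈ 4.93 kip/in; adequate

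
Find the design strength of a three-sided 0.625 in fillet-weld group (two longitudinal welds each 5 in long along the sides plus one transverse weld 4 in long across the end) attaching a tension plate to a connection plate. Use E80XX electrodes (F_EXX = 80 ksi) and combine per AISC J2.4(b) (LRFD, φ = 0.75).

φR_n ≈ 231 kip

t_e = 0.707 × 0.625 = 0.4419 in.
R_nwl = 0.6 × 80 × 0.4419 × 10 = 212.1 kip (longitudinal, 2 welds).
R_nwt = 0.6 × 80 × 0.4419 × 4 = 84.84 kip (transverse, base value).
(i) R_nwl + R_nwt = 296.9 kip; (ii) 0.85 R_nwl + 1.5 R_nwt = 307.5 kip.
R_n = max = 307.5 kip [governs: (ii)]; φR_n = 230.7 kip.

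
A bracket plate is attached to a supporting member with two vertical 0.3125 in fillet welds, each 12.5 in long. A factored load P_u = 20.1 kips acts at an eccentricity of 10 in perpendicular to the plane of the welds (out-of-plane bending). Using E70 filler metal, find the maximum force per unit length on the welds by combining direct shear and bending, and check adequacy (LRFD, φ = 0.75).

f_max ≈ 3.94 kip/in; adequate

E70XX → F_EXX = 70 ksi.
L_w = 2 × 12.5 = 25 in; section modulus (unit throat) S = 2 × L²/6 = 52.08 in².
Direct shear f_v = P/L_w = 20.1/25 = 0.804 kip/in.
Moment M = P × e = 20.1 × 10 = 201 kip·in; bending f_b = M/S = 3.859 kip/in.
f_max = √(f_v² + f_b²) = √(0.804² + 3.859²) = 3.942 kip/in.
φr_n = 0.75 × 0.6 × 70 × (0.707 × 0.3125) = 6.96 kip/in → adequate.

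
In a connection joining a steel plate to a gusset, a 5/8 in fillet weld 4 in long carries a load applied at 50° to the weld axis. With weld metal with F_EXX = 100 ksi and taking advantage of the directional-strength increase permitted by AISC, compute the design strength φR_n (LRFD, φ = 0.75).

φR_n ≈ 106 kips

t_e = 0.707 × 0.625 = 0.4419 in; A_we = 0.4419 × 4 = 1.767 in².
Directional factor: 1.0 + 0.5 sin^1.5(50°) = 1.335.
F_nw = 0.6 × 100 × 1.335 = 80.11 ksi.
φR_n = 0.75 × 80.11 × 1.767 = 106.2 kips.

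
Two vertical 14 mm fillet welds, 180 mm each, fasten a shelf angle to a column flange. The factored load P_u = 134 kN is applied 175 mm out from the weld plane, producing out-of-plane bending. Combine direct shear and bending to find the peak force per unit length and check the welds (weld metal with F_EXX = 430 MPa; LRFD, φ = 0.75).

L_w = 2 × 180 = 360 mm; section modulus (unit throat) S = 2 × L²/6 = 10800 mm².
Direct shear f_v = P/L_w = 134×10³/360 = 372.2 N/mm.
Moment M = P × e = 134×10³ × 175 = 23450000 N·mm; bending f_b = M/S = 2171 N/mm.
f_max = √(f_v² + f_b²) = √(372.2² + 2171²) = 2203 N/mm.
φr_n = 0.75 × 0.6 × 430 × (0.707 × 14) = 1915 N/mm → NOT adequate.

f_max ≈ 2200 N/mm; NOT adequate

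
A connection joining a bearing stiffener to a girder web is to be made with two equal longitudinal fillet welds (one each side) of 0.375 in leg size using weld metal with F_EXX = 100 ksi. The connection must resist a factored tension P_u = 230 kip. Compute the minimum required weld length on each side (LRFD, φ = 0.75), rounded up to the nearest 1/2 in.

L = 10 in on each side

Throat t_e = 0.707 × 0.375 = 0.2651 in.
φr_n = 0.75 × 0.6 × 100 × 0.2651 = 11.93 kip/in.
L_req = P_u / φr_n = 230 / 11.93 = 19.28 in total.
Per side: 19.28 / 2 = 9.639 in.
Round up → use L = 10 in on each side.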